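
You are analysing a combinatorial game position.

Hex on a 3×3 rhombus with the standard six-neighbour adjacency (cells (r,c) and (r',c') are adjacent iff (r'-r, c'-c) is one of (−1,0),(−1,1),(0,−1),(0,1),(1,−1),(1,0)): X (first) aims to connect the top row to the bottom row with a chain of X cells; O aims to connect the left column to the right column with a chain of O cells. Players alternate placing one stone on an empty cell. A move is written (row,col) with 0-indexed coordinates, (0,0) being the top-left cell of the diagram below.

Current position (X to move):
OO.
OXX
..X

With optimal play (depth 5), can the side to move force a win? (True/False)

X winning at [OO./OXX/..X]: True

ply 1, X at OO./OXX/..X | (0,2)=+1→OOX/OXX/..X*; (2,0)=-1→OO./OXX/X.X; (2,1)=-1→OO./OXX/.XX
ply 2: OOX/OXX/..X is terminal -1 (O); from OO./OXX/..X depth 5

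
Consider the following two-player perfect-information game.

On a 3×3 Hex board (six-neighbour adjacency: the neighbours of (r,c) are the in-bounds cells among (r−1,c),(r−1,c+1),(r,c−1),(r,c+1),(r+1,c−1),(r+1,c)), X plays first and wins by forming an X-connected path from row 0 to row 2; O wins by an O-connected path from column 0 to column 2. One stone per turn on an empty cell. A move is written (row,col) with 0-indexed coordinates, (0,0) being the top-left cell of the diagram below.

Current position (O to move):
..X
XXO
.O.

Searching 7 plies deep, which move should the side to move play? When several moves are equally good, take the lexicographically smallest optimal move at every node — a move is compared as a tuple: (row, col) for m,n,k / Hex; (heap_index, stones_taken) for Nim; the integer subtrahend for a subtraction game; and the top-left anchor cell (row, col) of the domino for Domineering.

[..X/XXO/.O.] O move#1: (0,0):-1/O.X/XXO/.O., (0,1):-1/.OX/XXO/.O., (2,0):+1/..X/XXO/OO.*, (2,2):-1/..X/XXO/.OO
[..X/XXO/OO.] end (terminal -1, X#2); searched ..X/XXO/.O. to 7

O's best at [..X/XXO/.O.]: (2,0)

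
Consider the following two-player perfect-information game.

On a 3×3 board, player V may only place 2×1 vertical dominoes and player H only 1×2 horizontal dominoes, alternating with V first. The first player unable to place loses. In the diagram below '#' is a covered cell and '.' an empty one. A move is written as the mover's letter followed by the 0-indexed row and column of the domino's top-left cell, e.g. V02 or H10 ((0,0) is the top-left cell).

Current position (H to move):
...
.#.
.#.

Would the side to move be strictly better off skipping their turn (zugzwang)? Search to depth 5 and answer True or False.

zugzwang(.../.#./.#., H) = False

ply 1, H at .../.#./.#. | H00=-1→##./.#./.#.*; H01=-1→.##/.#./.#.
ply 2, V at ##./.#./.#. | V02=+1→###/.##/.#.*; V10=+1→##./##./##.; V12=+1→##./.##/.##
ply 3: ###/.##/.#. is terminal -1 (H); from .../.#./.#. depth 5
suppose H passes — search the same position with V to move:
pass> ply 1, V at .../.#./.#. | V00=+1→#../##./.#.*; V02=+1→..#/.##/.#.; V10=+1→.../##./##.; V12=+1→.../.##/.##
pass> ply 2, H at #../##./.#. | H01=-1→###/##./.#.*
pass> ply 3, V at ###/##./.#. | V12=+1→###/###/.##*
pass> ply 4: ###/###/.## is terminal -1 (H); from .../.#./.#. depth 5
for H: play -1, pass -1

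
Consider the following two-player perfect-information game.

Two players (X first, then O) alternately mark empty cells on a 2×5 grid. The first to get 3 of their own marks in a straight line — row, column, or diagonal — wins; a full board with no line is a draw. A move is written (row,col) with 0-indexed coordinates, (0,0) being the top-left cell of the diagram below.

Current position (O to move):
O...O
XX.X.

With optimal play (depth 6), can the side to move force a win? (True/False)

O winning at [O...O/XX.X.]: False

ply 1, O at O...O/XX.X. | (0,1)=-1→OO..O/XX.X.; (0,2)=-1→O.O.O/XX.X.; (0,3)=-1→O..OO/XX.X.; (1,2)=+0→O...O/XXOX.*; (1,4)=-1→O...O/XX.XO
ply 2, X at O...O/XXOX. | (0,1)=+0→OX..O/XXOX.*; (0,2)=+0→O.X.O/XXOX.; (0,3)=+0→O..XO/XXOX.; (1,4)=-1→O...O/XXOXX
ply 3, O at OX..O/XXOX. | (0,2)=+0→OXO.O/XXOX.*; (0,3)=+0→OX.OO/XXOX.; (1,4)=+0→OX..O/XXOXO
ply 4, X at OXO.O/XXOX. | (0,3)=+0→OXOXO/XXOX.*; (1,4)=-1→OXO.O/XXOXX
ply 5, O at OXOXO/XXOX. | (1,4)=+0→OXOXO/XXOXO*
ply 6: OXOXO/XXOXO is terminal +0 (X); from O...O/XX.X. depth 6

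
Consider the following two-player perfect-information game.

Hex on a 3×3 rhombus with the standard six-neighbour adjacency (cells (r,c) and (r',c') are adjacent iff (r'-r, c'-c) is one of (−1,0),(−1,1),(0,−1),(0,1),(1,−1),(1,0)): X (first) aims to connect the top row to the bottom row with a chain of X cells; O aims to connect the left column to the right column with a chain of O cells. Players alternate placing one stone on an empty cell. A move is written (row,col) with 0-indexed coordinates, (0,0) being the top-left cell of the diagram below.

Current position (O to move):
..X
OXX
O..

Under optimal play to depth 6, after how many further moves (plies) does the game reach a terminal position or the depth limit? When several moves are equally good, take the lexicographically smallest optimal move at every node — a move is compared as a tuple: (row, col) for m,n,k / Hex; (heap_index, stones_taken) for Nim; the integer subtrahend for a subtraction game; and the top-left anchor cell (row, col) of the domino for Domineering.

PV length from [..X/OXX/O..]: 4 plies

[..X/OXX/O..] O move#1: (0,0):-1/O.X/OXX/O..*, (0,1):-1/.OX/OXX/O.., (2,1):-1/..X/OXX/OO., (2,2):-1/..X/OXX/O.O
[O.X/OXX/O..] X move#2: (0,1):+1/OXX/OXX/O..*, (2,1):+1/O.X/OXX/OX., (2,2):+1/O.X/OXX/O.X
[OXX/OXX/O..] O move#3: (2,1):-1/OXX/OXX/OO.*, (2,2):-1/OXX/OXX/O.O
[OXX/OXX/OO.] X move#4: (2,2):+1/OXX/OXX/OOX*
[OXX/OXX/OOX] end (terminal -1, O#5); searched ..X/OXX/O.. to 6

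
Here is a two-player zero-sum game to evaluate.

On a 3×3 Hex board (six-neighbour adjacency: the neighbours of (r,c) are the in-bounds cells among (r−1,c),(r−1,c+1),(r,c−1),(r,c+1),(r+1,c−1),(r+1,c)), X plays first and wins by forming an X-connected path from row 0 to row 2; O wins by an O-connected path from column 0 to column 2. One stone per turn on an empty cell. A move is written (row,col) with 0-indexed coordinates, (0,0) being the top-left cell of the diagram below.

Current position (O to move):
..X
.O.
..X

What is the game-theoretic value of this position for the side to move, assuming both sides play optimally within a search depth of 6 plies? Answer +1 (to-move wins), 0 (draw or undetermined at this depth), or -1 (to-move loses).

value(..X/.O./..X, O) = +1

[..X/.O./..X] O move#1: (0,0):-1/O.X/.O./..X, (0,1):-1/.OX/.O./..X, (1,0):-1/..X/OO./..X, (1,2):+1/..X/.OO/..X*, (2,0):-1/..X/.O./O.X, (2,1):-1/..X/.O./.OX
[..X/.OO/..X] X move#2: (0,0):-1/X.X/.OO/..X*, (0,1):-1/.XX/.OO/..X, (1,0):-1/..X/XOO/..X, (2,0):-1/..X/.OO/X.X, (2,1):-1/..X/.OO/.XX
[X.X/.OO/..X] O move#3: (0,1):+1/XOX/.OO/..X*, (1,0):+1/X.X/OOO/..X, (2,0):+1/X.X/.OO/O.X, (2,1):+1/X.X/.OO/.OX
[XOX/.OO/..X] X move#4: (1,0):-1/XOX/XOO/..X*, (2,0):-1/XOX/.OO/X.X, (2,1):-1/XOX/.OO/.XX
[XOX/XOO/..X] O move#5: (2,0):+1/XOX/XOO/O.X*, (2,1):-1/XOX/XOO/.OX
[XOX/XOO/O.X] end (terminal -1, X#6); searched ..X/.O./..X to 6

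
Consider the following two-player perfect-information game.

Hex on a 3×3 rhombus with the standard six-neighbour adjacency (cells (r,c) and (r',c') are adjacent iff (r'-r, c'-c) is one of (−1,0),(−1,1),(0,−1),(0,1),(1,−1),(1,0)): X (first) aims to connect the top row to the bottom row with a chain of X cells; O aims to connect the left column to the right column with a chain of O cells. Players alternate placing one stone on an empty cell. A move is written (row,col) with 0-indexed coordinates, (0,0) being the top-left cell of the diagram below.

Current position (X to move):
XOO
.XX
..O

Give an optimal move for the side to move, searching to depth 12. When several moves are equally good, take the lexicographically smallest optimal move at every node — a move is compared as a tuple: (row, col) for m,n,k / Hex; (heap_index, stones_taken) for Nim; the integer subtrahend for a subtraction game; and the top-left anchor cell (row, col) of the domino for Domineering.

[XOO/.XX/..O] X move#1: (1,0):+1/XOO/XXX/..O*, (2,0):-1/XOO/.XX/X.O, (2,1):-1/XOO/.XX/.XO
[XOO/XXX/..O] O move#2: (2,0):-1/XOO/XXX/O.O*, (2,1):-1/XOO/XXX/.OO
[XOO/XXX/O.O] X move#3: (2,1):+1/XOO/XXX/OXO*
[XOO/XXX/OXO] end (terminal -1, O#4); searched XOO/.XX/..O to 12

X's best at [XOO/.XX/..O]: (1,0)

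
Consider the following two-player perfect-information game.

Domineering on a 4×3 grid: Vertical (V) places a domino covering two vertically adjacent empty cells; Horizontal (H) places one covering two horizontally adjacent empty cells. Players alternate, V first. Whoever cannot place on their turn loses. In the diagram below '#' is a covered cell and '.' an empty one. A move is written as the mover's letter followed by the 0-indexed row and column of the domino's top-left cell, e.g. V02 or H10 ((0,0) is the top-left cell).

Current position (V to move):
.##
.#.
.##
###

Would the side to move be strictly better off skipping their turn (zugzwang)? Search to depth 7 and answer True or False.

ply 1, V at .##/.#./.##/### | V00=+1→###/##./.##/###*; V10=+1→.##/##./###/###
ply 2: ###/##./.##/### is terminal -1 (H); from .##/.#./.##/### depth 7
suppose V passes — search the same position with H to move:
pass> ply 1: .##/.#./.##/### is terminal -1 (H); from .##/.#./.##/### depth 7
for V: play +1, pass +1

zugzwang(.##/.#./.##/###, V) = False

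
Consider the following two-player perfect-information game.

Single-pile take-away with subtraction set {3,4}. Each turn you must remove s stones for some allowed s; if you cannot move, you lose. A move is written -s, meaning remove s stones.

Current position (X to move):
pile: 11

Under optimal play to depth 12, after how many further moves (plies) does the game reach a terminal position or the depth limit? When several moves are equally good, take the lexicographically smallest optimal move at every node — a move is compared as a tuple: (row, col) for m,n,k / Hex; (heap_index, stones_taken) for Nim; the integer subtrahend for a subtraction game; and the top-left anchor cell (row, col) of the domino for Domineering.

[11] X move#1: -3:+1/8*, -4:+1/7
[8] O move#2: -3:-1/5*, -4:-1/4
[5] X move#3: -3:+1/2*, -4:+1/1
[2] end (terminal -1, O#4); searched 11 to 12

PV length from [11]: 3 plies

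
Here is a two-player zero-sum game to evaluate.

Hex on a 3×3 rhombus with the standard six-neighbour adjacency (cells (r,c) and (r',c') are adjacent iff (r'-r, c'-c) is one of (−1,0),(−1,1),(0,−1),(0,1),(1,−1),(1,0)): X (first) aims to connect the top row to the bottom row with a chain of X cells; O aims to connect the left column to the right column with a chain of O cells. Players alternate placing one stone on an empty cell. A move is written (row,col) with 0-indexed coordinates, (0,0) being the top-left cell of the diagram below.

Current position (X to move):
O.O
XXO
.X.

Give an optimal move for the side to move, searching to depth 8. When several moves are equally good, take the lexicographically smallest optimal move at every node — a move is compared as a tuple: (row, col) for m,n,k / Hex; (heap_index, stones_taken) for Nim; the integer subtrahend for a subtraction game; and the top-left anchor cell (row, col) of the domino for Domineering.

X's best at [O.O/XXO/.X.]: (0,1)

p1 X@[O.O/XXO/.X.]: (0,1)[OXO/XXO/.X.]+1* (2,0)[O.O/XXO/XX.]-1 (2,2)[O.O/XXO/.XX]-1
p2 O@[OXO/XXO/.X.] terminal -1; root [O.O/XXO/.X.] d8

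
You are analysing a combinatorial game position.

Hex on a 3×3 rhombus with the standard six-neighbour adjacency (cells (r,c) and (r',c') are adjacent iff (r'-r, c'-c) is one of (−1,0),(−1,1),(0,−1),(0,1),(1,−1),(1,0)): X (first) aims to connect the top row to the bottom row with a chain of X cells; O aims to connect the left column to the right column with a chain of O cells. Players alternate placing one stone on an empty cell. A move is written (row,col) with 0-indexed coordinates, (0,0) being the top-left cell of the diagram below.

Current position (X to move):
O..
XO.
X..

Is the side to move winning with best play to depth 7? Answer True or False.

[O../XO./X..] X move#1: (0,1):+1/OX./XO./X..*, (0,2):+1/O.X/XO./X.., (1,2):+1/O../XOX/X.., (2,1):-1/O../XO./XX., (2,2):-1/O../XO./X.X
[OX./XO./X..] end (terminal -1, O#2); searched O../XO./X.. to 7

X winning at [O../XO./X..]: True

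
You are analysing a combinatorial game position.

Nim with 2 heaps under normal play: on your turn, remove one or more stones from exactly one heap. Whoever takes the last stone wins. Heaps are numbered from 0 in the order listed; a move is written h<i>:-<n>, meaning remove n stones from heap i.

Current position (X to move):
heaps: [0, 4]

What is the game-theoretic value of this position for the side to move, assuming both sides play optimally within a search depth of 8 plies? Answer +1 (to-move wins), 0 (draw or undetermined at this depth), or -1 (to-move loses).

p1 X@[(0,4)]: h1:-1[(0,3)]-1 h1:-2[(0,2)]-1 h1:-3[(0,1)]-1 h1:-4[(0,0)]+1*
p2 O@[(0,0)] terminal -1; root [(0,4)] d8

value((0,4), X) = +1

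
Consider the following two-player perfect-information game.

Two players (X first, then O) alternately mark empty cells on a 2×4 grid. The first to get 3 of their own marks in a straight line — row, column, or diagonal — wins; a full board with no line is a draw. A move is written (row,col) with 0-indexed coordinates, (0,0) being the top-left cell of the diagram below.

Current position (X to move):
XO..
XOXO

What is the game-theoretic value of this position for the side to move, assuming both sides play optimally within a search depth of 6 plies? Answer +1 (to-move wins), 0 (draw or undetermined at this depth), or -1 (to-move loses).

value(XO../XOXO, X) = 0

ply 1, X at XO../XOXO | (0,2)=+0→XOX./XOXO*; (0,3)=+0→XO.X/XOXO
ply 2, O at XOX./XOXO | (0,3)=+0→XOXO/XOXO*
ply 3: XOXO/XOXO is terminal +0 (X); from XO../XOXO depth 6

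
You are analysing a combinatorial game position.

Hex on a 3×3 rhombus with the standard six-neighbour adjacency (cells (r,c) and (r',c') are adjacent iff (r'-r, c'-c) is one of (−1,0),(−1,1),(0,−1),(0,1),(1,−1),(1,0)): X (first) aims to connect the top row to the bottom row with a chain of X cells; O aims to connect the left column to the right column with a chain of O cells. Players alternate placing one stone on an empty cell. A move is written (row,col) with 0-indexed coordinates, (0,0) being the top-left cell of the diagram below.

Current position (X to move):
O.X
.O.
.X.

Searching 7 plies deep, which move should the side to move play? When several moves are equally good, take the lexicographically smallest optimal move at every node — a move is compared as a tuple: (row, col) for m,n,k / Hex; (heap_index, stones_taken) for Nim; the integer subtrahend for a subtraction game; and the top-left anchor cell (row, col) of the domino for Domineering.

[O.X/.O./.X.] X move#1: (0,1):-1/OXX/.O./.X., (1,0):-1/O.X/XO./.X., (1,2):+1/O.X/.OX/.X.*, (2,0):-1/O.X/.O./XX., (2,2):-1/O.X/.O./.XX
[O.X/.OX/.X.] end (terminal -1, O#2); searched O.X/.O./.X. to 7

X's best at [O.X/.O./.X.]: (1,2)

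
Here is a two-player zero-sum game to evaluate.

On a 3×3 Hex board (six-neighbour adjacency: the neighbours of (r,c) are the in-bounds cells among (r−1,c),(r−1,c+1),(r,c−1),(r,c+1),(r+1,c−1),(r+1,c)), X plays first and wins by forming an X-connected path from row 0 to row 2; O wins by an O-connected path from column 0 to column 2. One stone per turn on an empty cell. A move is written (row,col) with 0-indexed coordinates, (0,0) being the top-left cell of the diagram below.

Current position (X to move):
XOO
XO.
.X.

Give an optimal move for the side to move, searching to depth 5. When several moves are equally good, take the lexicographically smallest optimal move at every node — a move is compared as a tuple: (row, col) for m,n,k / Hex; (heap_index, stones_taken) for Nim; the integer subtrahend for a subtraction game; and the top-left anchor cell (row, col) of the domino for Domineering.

X's best at [XOO/XO./.X.]: (2,0)

[XOO/XO./.X.] X move#1: (1,2):-1/XOO/XOX/.X., (2,0):+1/XOO/XO./XX.*, (2,2):-1/XOO/XO./.XX
[XOO/XO./XX.] end (terminal -1, O#2); searched XOO/XO./.X. to 5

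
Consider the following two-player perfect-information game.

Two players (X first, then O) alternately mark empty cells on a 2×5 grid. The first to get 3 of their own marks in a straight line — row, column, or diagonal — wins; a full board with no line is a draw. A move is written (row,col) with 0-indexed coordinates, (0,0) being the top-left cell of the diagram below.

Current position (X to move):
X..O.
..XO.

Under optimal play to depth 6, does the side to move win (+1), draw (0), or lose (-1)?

[X..O./..XO.] X move#1: (0,1):+0/XX.O./..XO.*, (0,2):+0/X.XO./..XO., (0,4):+0/X..OX/..XO., (1,0):+0/X..O./X.XO., (1,1):+0/X..O./.XXO., (1,4):-1/X..O./..XOX
[XX.O./..XO.] O move#2: (0,2):+0/XXOO./..XO.*, (0,4):-1/XX.OO/..XO., (1,0):-1/XX.O./O.XO., (1,1):-1/XX.O./.OXO., (1,4):-1/XX.O./..XOO
[XXOO./..XO.] X move#3: (0,4):+0/XXOOX/..XO.*, (1,0):-1/XXOO./X.XO., (1,1):-1/XXOO./.XXO., (1,4):-1/XXOO./..XOX
[XXOOX/..XO.] O move#4: (1,0):+0/XXOOX/O.XO.*, (1,1):+0/XXOOX/.OXO., (1,4):+0/XXOOX/..XOO
[XXOOX/O.XO.] X move#5: (1,1):+0/XXOOX/OXXO.*, (1,4):+0/XXOOX/O.XOX
[XXOOX/OXXO.] O move#6: (1,4):+0/XXOOX/OXXOO*
[XXOOX/OXXOO] end (terminal +0, X#7); searched X..O./..XO. to 6

value(X..O./..XO., X) = 0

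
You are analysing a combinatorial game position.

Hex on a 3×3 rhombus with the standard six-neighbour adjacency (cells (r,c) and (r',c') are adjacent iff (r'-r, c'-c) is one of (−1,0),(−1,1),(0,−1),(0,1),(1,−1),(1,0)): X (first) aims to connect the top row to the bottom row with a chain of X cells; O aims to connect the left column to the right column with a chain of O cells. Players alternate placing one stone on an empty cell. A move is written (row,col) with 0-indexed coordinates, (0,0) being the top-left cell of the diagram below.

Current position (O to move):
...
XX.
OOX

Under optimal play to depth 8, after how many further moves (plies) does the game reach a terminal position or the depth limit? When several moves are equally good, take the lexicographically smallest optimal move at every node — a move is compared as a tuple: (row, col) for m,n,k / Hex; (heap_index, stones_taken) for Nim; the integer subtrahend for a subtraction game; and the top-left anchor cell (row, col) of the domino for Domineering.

PV length from [.../XX./OOX]: 1 ply

ply 1, O at .../XX./OOX | (0,0)=-1→O../XX./OOX; (0,1)=-1→.O./XX./OOX; (0,2)=-1→..O/XX./OOX; (1,2)=+1→.../XXO/OOX*
ply 2: .../XXO/OOX is terminal -1 (X); from .../XX./OOX depth 8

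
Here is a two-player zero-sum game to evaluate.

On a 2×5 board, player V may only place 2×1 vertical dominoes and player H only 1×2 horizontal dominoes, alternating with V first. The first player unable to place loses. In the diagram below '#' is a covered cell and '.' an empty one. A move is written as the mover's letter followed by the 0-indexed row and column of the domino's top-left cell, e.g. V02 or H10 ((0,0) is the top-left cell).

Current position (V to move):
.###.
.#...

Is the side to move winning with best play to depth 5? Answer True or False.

p1 V@[.###./.#...]: V00[####./##...]-1 V04[.####/.#..#]+1*
p2 H@[.####/.#..#]: H12[.####/.####]-1*
p3 V@[.####/.####]: V00[#####/#####]+1*
p4 H@[#####/#####] terminal -1; root [.###./.#...] d5

V winning at [.###./.#...]: True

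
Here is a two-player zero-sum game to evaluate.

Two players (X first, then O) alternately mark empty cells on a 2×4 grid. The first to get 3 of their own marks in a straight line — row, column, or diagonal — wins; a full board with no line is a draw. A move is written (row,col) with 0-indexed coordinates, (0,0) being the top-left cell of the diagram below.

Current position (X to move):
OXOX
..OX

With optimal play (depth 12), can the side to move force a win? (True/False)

p1 X@[OXOX/..OX]: (1,0)[OXOX/X.OX]+0* (1,1)[OXOX/.XOX]+0
p2 O@[OXOX/X.OX]: (1,1)[OXOX/XOOX]+0*
p3 X@[OXOX/XOOX] terminal +0; root [OXOX/..OX] d12

X winning at [OXOX/..OX]: False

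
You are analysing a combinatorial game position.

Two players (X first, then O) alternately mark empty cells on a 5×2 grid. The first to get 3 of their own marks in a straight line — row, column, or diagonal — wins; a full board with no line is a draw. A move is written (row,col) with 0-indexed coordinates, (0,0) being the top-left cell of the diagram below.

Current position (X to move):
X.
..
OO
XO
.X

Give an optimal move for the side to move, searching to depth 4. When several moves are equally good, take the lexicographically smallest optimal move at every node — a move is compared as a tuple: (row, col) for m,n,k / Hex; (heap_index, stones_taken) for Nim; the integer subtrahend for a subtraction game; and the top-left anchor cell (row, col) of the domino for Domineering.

[X./../OO/XO/.X] X move#1: (0,1):-1/XX/../OO/XO/.X, (1,0):-1/X./X./OO/XO/.X, (1,1):+0/X./.X/OO/XO/.X*, (4,0):-1/X./../OO/XO/XX
[X./.X/OO/XO/.X] O move#2: (0,1):+0/XO/.X/OO/XO/.X*, (1,0):+0/X./OX/OO/XO/.X, (4,0):+0/X./.X/OO/XO/OX
[XO/.X/OO/XO/.X] X move#3: (1,0):+0/XO/XX/OO/XO/.X*, (4,0):+0/XO/.X/OO/XO/XX
[XO/XX/OO/XO/.X] O move#4: (4,0):+0/XO/XX/OO/XO/OX*
[XO/XX/OO/XO/OX] end (terminal +0, X#5); searched X./../OO/XO/.X to 4

X's best at [X./../OO/XO/.X]: (1,1)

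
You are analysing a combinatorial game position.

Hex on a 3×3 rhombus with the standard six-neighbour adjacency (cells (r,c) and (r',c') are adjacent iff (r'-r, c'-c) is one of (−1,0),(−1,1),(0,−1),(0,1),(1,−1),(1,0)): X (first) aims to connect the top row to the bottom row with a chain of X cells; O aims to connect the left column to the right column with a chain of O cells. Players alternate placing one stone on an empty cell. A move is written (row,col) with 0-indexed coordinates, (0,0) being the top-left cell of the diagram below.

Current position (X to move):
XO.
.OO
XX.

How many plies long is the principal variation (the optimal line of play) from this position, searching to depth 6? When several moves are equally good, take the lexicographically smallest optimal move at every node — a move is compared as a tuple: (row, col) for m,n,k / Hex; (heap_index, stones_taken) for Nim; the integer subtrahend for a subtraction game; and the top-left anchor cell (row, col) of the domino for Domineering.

p1 X@[XO./.OO/XX.]: (0,2)[XOX/.OO/XX.]-1 (1,0)[XO./XOO/XX.]+1* (2,2)[XO./.OO/XXX]-1
p2 O@[XO./XOO/XX.] terminal -1; root [XO./.OO/XX.] d6

PV length from [XO./.OO/XX.]: 1 ply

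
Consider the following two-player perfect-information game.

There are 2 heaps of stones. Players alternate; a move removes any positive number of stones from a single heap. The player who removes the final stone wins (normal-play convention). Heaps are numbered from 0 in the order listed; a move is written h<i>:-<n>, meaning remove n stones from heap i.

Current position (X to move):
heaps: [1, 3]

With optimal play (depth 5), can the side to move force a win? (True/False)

X winning at [(1,3)]: True

[(1,3)] X move#1: h0:-1:-1/(0,3), h1:-1:-1/(1,2), h1:-2:+1/(1,1)*, h1:-3:-1/(1,0)
[(1,1)] O move#2: h0:-1:-1/(0,1)*, h1:-1:-1/(1,0)
[(0,1)] X move#3: h1:-1:+1/(0,0)*
[(0,0)] end (terminal -1, O#4); searched (1,3) to 5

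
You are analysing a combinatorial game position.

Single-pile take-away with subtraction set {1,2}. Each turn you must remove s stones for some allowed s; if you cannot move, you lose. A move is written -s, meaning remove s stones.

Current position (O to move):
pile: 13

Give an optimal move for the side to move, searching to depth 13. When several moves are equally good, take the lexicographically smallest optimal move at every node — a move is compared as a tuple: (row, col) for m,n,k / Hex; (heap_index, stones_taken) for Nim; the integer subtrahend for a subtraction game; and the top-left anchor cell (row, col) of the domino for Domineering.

p1 O@[13]: -1[12]+1* -2[11]-1
p2 X@[12]: -1[11]-1* -2[10]-1
p3 O@[11]: -1[10]-1 -2[9]+1*
p4 X@[9]: -1[8]-1* -2[7]-1
p5 O@[8]: -1[7]-1 -2[6]+1*
p6 X@[6]: -1[5]-1* -2[4]-1
p7 O@[5]: -1[4]-1 -2[3]+1*
p8 X@[3]: -1[2]-1* -2[1]-1
p9 O@[2]: -1[1]-1 -2[0]+1*
p10 X@[0] terminal -1; root [13] d13

O's best at [13]: -1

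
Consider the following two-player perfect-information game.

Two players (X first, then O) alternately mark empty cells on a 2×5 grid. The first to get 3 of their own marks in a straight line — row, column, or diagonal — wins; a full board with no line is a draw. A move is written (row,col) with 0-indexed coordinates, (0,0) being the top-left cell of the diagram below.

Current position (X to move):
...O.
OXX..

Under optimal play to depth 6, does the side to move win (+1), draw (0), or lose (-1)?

p1 X@[...O./OXX..]: (0,0)[X..O./OXX..]+0 (0,1)[.X.O./OXX..]+0 (0,2)[..XO./OXX..]+0 (0,4)[...OX/OXX..]+0 (1,3)[...O./OXXX.]+1* (1,4)[...O./OXX.X]+0
p2 O@[...O./OXXX.] terminal -1; root [...O./OXX..] d6

value(...O./OXX.., X) = +1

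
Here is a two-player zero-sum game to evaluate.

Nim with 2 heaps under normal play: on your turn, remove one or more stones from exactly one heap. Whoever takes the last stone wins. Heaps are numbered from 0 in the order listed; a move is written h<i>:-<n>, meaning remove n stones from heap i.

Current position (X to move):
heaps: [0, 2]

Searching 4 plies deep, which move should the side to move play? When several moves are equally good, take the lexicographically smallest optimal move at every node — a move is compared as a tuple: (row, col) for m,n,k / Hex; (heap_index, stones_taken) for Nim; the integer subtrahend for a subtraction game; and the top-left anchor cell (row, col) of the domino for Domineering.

X's best at [(0,2)]: h1:-2

[(0,2)] X move#1: h1:-1:-1/(0,1), h1:-2:+1/(0,0)*
[(0,0)] end (terminal -1, O#2); searched (0,2) to 4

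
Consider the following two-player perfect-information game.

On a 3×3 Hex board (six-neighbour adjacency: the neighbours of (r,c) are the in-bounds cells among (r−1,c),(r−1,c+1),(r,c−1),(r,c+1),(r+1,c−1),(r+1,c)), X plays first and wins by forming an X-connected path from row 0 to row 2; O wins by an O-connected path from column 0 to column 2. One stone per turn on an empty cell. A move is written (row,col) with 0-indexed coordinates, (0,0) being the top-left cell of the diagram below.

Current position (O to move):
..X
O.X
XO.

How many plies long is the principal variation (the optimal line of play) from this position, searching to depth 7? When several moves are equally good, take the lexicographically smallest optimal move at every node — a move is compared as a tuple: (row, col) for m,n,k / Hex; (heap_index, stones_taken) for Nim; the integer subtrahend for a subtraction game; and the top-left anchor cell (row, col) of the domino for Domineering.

PV length from [..X/O.X/XO.]: 4 plies

[..X/O.X/XO.] O move#1: (0,0):-1/O.X/O.X/XO.*, (0,1):-1/.OX/O.X/XO., (1,1):-1/..X/OOX/XO., (2,2):-1/..X/O.X/XOO
[O.X/O.X/XO.] X move#2: (0,1):+1/OXX/O.X/XO.*, (1,1):+1/O.X/OXX/XO., (2,2):+1/O.X/O.X/XOX
[OXX/O.X/XO.] O move#3: (1,1):-1/OXX/OOX/XO.*, (2,2):-1/OXX/O.X/XOO
[OXX/OOX/XO.] X move#4: (2,2):+1/OXX/OOX/XOX*
[OXX/OOX/XOX] end (terminal -1, O#5); searched ..X/O.X/XO. to 7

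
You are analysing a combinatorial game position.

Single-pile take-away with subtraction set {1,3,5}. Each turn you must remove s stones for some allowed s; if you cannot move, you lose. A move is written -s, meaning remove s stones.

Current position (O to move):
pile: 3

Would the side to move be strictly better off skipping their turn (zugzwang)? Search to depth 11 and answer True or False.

zugzwang(3, O) = False

[3] O move#1: -1:+1/2*, -3:+1/0
[2] X move#2: -1:-1/1*
[1] O move#3: -1:+1/0*
[0] end (terminal -1, X#4); searched 3 to 11
if O skipped the turn, X would face:
~ [3] X move#1: -1:+1/2*, -3:+1/0
~ [2] O move#2: -1:-1/1*
~ [1] X move#3: -1:+1/0*
~ [0] end (terminal -1, O#4); searched 3 to 11
compare (O): move=+1 vs pass=-1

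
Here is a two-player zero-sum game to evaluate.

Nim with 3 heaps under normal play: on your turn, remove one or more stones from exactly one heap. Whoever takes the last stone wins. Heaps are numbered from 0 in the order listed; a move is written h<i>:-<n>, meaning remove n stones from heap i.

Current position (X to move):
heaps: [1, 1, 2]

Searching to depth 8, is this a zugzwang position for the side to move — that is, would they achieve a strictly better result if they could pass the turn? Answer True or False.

zugzwang((1,1,2), X) = False

p1 X@[(1,1,2)]: h0:-1[(0,1,2)]-1 h1:-1[(1,0,2)]-1 h2:-1[(1,1,1)]-1 h2:-2[(1,1,0)]+1*
p2 O@[(1,1,0)]: h0:-1[(0,1,0)]-1* h1:-1[(1,0,0)]-1
p3 X@[(0,1,0)]: h1:-1[(0,0,0)]+1*
p4 O@[(0,0,0)] terminal -1; root [(1,1,2)] d8
pass branch (O moves first from the same position):
  | p1 O@[(1,1,2)]: h0:-1[(0,1,2)]-1 h1:-1[(1,0,2)]-1 h2:-1[(1,1,1)]-1 h2:-2[(1,1,0)]+1*
  | p2 X@[(1,1,0)]: h0:-1[(0,1,0)]-1* h1:-1[(1,0,0)]-1
  | p3 O@[(0,1,0)]: h1:-1[(0,0,0)]+1*
  | p4 X@[(0,0,0)] terminal -1; root [(1,1,2)] d8
X moving scores +1; X passing scores -1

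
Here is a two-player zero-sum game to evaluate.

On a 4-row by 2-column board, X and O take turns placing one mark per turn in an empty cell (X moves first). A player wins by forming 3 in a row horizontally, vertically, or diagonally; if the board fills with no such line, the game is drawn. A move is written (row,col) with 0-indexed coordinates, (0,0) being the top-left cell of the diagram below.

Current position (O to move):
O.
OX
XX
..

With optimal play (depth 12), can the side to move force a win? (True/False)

[O./OX/XX/..] O move#1: (0,1):-1/OO/OX/XX/..*, (3,0):-1/O./OX/XX/O., (3,1):-1/O./OX/XX/.O
[OO/OX/XX/..] X move#2: (3,0):+0/OO/OX/XX/X., (3,1):+1/OO/OX/XX/.X*
[OO/OX/XX/.X] end (terminal -1, O#3); searched O./OX/XX/.. to 12

O winning at [O./OX/XX/..]: False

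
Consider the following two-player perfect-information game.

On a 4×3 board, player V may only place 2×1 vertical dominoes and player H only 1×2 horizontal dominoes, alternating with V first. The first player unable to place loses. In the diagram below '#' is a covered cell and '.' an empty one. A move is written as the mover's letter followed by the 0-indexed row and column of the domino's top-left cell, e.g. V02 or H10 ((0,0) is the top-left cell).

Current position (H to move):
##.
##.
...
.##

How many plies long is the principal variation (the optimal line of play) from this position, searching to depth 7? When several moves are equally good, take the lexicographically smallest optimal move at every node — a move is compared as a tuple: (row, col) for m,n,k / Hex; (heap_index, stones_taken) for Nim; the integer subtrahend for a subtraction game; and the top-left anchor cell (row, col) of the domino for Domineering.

PV length from [##./##./.../.##]: 2 plies

p1 H@[##./##./.../.##]: H20[##./##./##./.##]-1* H21[##./##./.##/.##]-1
p2 V@[##./##./##./.##]: V02[###/###/##./.##]+1* V12[##./###/###/.##]+1
p3 H@[###/###/##./.##] terminal -1; root [##./##./.../.##] d7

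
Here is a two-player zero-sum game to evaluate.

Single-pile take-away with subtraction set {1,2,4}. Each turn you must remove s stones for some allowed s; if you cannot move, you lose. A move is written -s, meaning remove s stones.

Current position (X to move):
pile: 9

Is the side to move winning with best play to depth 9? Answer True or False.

X winning at [9]: False

ply 1, X at 9 | -1=-1→8*; -2=-1→7; -4=-1→5
ply 2, O at 8 | -1=-1→7; -2=+1→6*; -4=-1→4
ply 3, X at 6 | -1=-1→5*; -2=-1→4; -4=-1→2
ply 4, O at 5 | -1=-1→4; -2=+1→3*; -4=-1→1
ply 5, X at 3 | -1=-1→2*; -2=-1→1
ply 6, O at 2 | -1=-1→1; -2=+1→0*
ply 7: 0 is terminal -1 (X); from 9 depth 9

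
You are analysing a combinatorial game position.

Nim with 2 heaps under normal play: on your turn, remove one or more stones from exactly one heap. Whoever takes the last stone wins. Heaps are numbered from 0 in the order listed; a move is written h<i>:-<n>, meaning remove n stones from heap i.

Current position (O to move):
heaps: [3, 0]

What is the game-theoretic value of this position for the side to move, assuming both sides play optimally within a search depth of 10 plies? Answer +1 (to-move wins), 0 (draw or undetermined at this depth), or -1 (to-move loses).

ply 1, O at (3,0) | h0:-1=-1→(2,0); h0:-2=-1→(1,0); h0:-3=+1→(0,0)*
ply 2: (0,0) is terminal -1 (X); from (3,0) depth 10

value((3,0), O) = +1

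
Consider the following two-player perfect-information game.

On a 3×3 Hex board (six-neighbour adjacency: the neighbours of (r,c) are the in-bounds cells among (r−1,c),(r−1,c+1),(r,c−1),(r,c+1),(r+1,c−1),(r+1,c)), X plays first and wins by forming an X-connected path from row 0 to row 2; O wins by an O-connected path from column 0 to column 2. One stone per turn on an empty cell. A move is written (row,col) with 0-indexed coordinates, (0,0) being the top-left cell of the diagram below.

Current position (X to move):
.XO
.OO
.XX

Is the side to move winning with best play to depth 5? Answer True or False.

X winning at [.XO/.OO/.XX]: False

ply 1, X at .XO/.OO/.XX | (0,0)=-1→XXO/.OO/.XX*; (1,0)=-1→.XO/XOO/.XX; (2,0)=-1→.XO/.OO/XXX
ply 2, O at XXO/.OO/.XX | (1,0)=+1→XXO/OOO/.XX*; (2,0)=+1→XXO/.OO/OXX
ply 3: XXO/OOO/.XX is terminal -1 (X); from .XO/.OO/.XX depth 5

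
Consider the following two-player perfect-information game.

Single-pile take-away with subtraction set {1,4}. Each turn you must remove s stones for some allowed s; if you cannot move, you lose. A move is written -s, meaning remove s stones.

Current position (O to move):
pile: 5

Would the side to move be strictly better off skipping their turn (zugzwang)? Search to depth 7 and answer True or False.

ply 1, O at 5 | -1=-1→4*; -4=-1→1
ply 2, X at 4 | -1=-1→3; -4=+1→0*
ply 3: 0 is terminal -1 (O); from 5 depth 7
if O skipped the turn, X would face:
~ ply 1, X at 5 | -1=-1→4*; -4=-1→1
~ ply 2, O at 4 | -1=-1→3; -4=+1→0*
~ ply 3: 0 is terminal -1 (X); from 5 depth 7
compare (O): move=-1 vs pass=+1

zugzwang(5, O) = True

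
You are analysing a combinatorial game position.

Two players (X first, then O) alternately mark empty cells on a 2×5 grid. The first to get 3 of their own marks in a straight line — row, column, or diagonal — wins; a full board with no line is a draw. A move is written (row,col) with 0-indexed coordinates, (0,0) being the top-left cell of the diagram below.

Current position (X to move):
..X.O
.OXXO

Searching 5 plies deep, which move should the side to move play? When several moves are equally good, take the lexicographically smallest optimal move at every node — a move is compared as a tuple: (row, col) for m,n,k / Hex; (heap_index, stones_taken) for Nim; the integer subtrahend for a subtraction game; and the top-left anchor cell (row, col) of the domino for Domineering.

X's best at [..X.O/.OXXO]: (0,1)

[..X.O/.OXXO] X move#1: (0,0):+0/X.X.O/.OXXO, (0,1):+1/.XX.O/.OXXO*, (0,3):+0/..XXO/.OXXO, (1,0):+0/..X.O/XOXXO
[.XX.O/.OXXO] O move#2: (0,0):-1/OXX.O/.OXXO*, (0,3):-1/.XXOO/.OXXO, (1,0):-1/.XX.O/OOXXO
[OXX.O/.OXXO] X move#3: (0,3):+1/OXXXO/.OXXO*, (1,0):+0/OXX.O/XOXXO
[OXXXO/.OXXO] end (terminal -1, O#4); searched ..X.O/.OXXO to 5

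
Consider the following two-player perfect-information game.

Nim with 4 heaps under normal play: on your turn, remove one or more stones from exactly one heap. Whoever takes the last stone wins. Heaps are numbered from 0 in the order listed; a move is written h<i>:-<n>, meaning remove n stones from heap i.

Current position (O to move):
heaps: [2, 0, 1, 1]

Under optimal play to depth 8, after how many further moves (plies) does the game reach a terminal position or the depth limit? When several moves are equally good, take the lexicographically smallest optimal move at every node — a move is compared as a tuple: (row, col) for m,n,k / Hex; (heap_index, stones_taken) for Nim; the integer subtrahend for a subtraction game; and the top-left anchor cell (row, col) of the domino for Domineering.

ply 1, O at (2,0,1,1) | h0:-1=-1→(1,0,1,1); h0:-2=+1→(0,0,1,1)*; h2:-1=-1→(2,0,0,1); h3:-1=-1→(2,0,1,0)
ply 2, X at (0,0,1,1) | h2:-1=-1→(0,0,0,1)*; h3:-1=-1→(0,0,1,0)
ply 3, O at (0,0,0,1) | h3:-1=+1→(0,0,0,0)*
ply 4: (0,0,0,0) is terminal -1 (X); from (2,0,1,1) depth 8

PV length from [(2,0,1,1)]: 3 plies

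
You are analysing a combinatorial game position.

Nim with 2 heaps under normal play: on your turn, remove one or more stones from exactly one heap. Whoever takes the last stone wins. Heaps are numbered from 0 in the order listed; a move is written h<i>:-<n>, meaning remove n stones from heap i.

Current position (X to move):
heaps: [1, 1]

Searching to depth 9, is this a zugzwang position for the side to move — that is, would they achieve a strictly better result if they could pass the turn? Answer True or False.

zugzwang((1,1), X) = True

[(1,1)] X move#1: h0:-1:-1/(0,1)*, h1:-1:-1/(1,0)
[(0,1)] O move#2: h1:-1:+1/(0,0)*
[(0,0)] end (terminal -1, X#3); searched (1,1) to 9
if X skipped the turn, O would face:
~ [(1,1)] O move#1: h0:-1:-1/(0,1)*, h1:-1:-1/(1,0)
~ [(0,1)] X move#2: h1:-1:+1/(0,0)*
~ [(0,0)] end (terminal -1, O#3); searched (1,1) to 9
compare (X): move=-1 vs pass=+1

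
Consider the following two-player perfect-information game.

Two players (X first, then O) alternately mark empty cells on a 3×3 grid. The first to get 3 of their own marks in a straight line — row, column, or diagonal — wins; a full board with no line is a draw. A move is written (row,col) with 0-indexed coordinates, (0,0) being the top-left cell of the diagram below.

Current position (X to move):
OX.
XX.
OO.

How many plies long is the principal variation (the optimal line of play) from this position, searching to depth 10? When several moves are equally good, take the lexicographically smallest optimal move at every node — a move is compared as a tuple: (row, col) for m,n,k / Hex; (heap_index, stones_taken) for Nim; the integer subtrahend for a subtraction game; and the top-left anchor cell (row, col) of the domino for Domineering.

PV length from [OX./XX./OO.]: 1 ply

p1 X@[OX./XX./OO.]: (0,2)[OXX/XX./OO.]-1 (1,2)[OX./XXX/OO.]+1* (2,2)[OX./XX./OOX]+0
p2 O@[OX./XXX/OO.] terminal -1; root [OX./XX./OO.] d10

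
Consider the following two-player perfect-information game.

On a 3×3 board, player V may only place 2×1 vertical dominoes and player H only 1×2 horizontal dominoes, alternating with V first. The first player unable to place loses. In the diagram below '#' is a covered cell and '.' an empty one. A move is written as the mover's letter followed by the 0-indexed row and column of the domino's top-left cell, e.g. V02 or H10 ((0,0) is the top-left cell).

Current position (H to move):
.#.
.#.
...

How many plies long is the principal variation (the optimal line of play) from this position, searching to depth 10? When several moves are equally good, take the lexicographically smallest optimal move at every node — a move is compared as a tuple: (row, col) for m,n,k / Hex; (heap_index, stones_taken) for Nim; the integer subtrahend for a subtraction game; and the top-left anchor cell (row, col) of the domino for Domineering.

p1 H@[.#./.#./...]: H20[.#./.#./##.]-1* H21[.#./.#./.##]-1
p2 V@[.#./.#./##.]: V00[##./##./##.]+1* V02[.##/.##/##.]+1 V12[.#./.##/###]+1
p3 H@[##./##./##.] terminal -1; root [.#./.#./...] d10

PV length from [.#./.#./...]: 2 plies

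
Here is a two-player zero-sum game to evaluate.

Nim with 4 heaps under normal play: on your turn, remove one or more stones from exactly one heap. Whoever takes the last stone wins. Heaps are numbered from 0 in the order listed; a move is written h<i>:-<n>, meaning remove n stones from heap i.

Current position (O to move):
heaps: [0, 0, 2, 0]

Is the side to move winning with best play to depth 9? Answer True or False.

p1 O@[(0,0,2,0)]: h2:-1[(0,0,1,0)]-1 h2:-2[(0,0,0,0)]+1*
p2 X@[(0,0,0,0)] terminal -1; root [(0,0,2,0)] d9

O winning at [(0,0,2,0)]: True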